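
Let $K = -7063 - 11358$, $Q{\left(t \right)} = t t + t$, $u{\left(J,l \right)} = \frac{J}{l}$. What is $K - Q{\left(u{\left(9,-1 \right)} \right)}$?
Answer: $-18493$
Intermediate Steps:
$Q{\left(t \right)} = t + t^{2}$ ($Q{\left(t \right)} = t^{2} + t = t + t^{2}$)
$K = -18421$ ($K = -7063 - 11358 = -18421$)
$K - Q{\left(u{\left(9,-1 \right)} \right)} = -18421 - \frac{9}{-1} \left(1 + \frac{9}{-1}\right) = -18421 - 9 \left(-1\right) \left(1 + 9 \left(-1\right)\right) = -18421 - - 9 \left(1 - 9\right) = -18421 - \left(-9\right) \left(-8\right) = -18421 - 72 = -18493$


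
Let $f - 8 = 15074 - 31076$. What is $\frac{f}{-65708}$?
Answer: $\frac{7997}{32854} \approx 0.24341$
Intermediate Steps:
$f = -15994$ ($f = 8 + \left(15074 - 31076\right) = 8 - 16002 = -15994$)
$\frac{f}{-65708} = - \frac{15994}{-65708} = \left(-15994\right) \left(- \frac{1}{65708}\right) = \frac{7997}{32854}$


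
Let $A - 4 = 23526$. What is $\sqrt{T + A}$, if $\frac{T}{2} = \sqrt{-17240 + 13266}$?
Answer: $\sqrt{23530 + 2 i \sqrt{3974}} \approx 153.4 + 0.411 i$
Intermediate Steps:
$T = 2 i \sqrt{3974}$ ($T = 2 \sqrt{-17240 + 13266} = 2 \sqrt{-3974} = 2 i \sqrt{3974} \approx 126.08 i$)
$A = 23530$ ($A = 4 + 23526 = 23530$)
$\sqrt{T + A} = \sqrt{2 i \sqrt{3974} + 23530} = \sqrt{23530 + 2 i \sqrt{3974}}$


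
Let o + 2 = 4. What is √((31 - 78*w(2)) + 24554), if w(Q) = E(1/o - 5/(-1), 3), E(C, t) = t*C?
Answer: √23298 ≈ 152.64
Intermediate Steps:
o = 2 (o = -2 + 4 = 2)
E(C, t) = C*t
w(Q) = 33/2 (w(Q) = (1/2 - 5/(-1))*3 = (1*(½) - 5*(-1))*3 = (½ + 5)*3 = (11/2)*3 = 33/2)
√((31 - 78*w(2)) + 24554) = √((31 - 78*33/2) + 24554) = √((31 - 1287) + 24554) = √(-1256 + 24554) = √23298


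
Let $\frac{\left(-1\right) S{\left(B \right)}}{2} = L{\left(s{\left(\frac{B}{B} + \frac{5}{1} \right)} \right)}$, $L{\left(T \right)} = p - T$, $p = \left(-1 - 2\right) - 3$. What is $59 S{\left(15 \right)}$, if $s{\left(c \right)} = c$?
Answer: $1416$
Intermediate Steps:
$p = -6$ ($p = -3 - 3 = -6$)
$L{\left(T \right)} = -6 - T$
$S{\left(B \right)} = 24$ ($S{\left(B \right)} = - 2 \left(-6 - \left(\frac{B}{B} + \frac{5}{1}\right)\right) = - 2 \left(-6 - \left(1 + 5 \cdot 1\right)\right) = - 2 \left(-6 - \left(1 + 5\right)\right) = - 2 \left(-6 - 6\right) = \left(-2\right) \left(-12\right) = 24$)
$59 S{\left(15 \right)} = 59 \cdot 24 = 1416$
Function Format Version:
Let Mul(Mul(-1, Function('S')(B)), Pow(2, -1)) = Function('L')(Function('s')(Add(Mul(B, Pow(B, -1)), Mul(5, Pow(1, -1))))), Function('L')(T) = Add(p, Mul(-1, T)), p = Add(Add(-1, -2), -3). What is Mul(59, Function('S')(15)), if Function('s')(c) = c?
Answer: 1416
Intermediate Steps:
p = -6 (p = Add(-3, -3) = -6)
Function('L')(T) = Add(-6, Mul(-1, T))
Function('S')(B) = 24 (Function('S')(B) = Mul(-2, Add(-6, Mul(-1, Add(Mul(B, Pow(B, -1)), Mul(5, Pow(1, -1)))))) = Mul(-2, Add(-6, Mul(-1, Add(1, Mul(5, 1))))) = Mul(-2, Add(-6, Mul(-1, Add(1, 5)))) = Mul(-2, Add(-6, Mul(-1, 6))) = Mul(-2, Add(-6, -6)) = Mul(-2, -12) = 24)
Mul(59, Function('S')(15)) = Mul(59, 24) = 1416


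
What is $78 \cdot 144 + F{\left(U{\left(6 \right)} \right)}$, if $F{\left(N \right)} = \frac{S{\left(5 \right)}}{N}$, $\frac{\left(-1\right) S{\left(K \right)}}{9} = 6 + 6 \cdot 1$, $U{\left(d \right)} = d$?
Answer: $11214$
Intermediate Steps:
$S{\left(K \right)} = -108$ ($S{\left(K \right)} = - 9 \left(6 + 6 \cdot 1\right) = - 9 \left(6 + 6\right) = \left(-9\right) 12 = -108$)
$F{\left(N \right)} = - \frac{108}{N}$
$78 \cdot 144 + F{\left(U{\left(6 \right)} \right)} = 78 \cdot 144 - \frac{108}{6} = 11232 - 18 = 11214$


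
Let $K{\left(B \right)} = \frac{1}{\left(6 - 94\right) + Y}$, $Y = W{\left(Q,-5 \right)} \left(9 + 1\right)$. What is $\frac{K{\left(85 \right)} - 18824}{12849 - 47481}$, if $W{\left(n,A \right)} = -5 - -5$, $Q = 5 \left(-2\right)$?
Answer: $\frac{184057}{338624} \approx 0.54354$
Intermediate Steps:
$Q = -10$
$W{\left(n,A \right)} = 0$ ($W{\left(n,A \right)} = -5 + 5 = 0$)
$Y = 0$ ($Y = 0 \left(9 + 1\right) = 0 \cdot 10 = 0$)
$K{\left(B \right)} = - \frac{1}{88}$ ($K{\left(B \right)} = \frac{1}{\left(6 - 94\right) + 0} = \frac{1}{-88 + 0} = \frac{1}{-88} = - \frac{1}{88}$)
$\frac{K{\left(85 \right)} - 18824}{12849 - 47481} = \frac{- \frac{1}{88} - 18824}{12849 - 47481} = - \frac{1656513}{88 \left(-34632\right)} = \left(- \frac{1656513}{88}\right) \left(- \frac{1}{34632}\right) = \frac{184057}{338624}$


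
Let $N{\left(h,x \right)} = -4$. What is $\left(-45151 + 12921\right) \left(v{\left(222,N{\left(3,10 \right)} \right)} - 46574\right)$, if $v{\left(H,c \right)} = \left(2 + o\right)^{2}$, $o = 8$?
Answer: $1497857020$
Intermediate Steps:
$v{\left(H,c \right)} = 100$ ($v{\left(H,c \right)} = \left(2 + 8\right)^{2} = 10^{2} = 100$)
$\left(-45151 + 12921\right) \left(v{\left(222,N{\left(3,10 \right)} \right)} - 46574\right) = \left(-45151 + 12921\right) \left(100 - 46574\right) = \left(-32230\right) \left(-46474\right) = 1497857020$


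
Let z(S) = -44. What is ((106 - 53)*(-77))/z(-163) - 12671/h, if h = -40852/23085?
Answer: 148149529/20426 ≈ 7253.0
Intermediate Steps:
h = -40852/23085 (h = -40852*1/23085 = -40852/23085 ≈ -1.7696)
((106 - 53)*(-77))/z(-163) - 12671/h = ((106 - 53)*(-77))/(-44) - 12671/(-40852/23085) = (53*(-77))*(-1/44) - 12671*(-23085/40852) = -4081*(-1/44) + 292510035/40852 = 371/4 + 292510035/40852 = 148149529/20426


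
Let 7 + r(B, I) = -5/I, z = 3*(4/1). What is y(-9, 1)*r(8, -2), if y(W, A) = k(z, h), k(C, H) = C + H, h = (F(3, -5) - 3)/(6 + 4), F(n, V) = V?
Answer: -252/5 ≈ -50.400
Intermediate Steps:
h = -⅘ (h = (-5 - 3)/(6 + 4) = -8/10 = -8*⅒ = -⅘ ≈ -0.80000)
z = 12 (z = 3*(4*1) = 3*4 = 12)
y(W, A) = 56/5 (y(W, A) = 12 - ⅘ = 56/5)
r(B, I) = -7 - 5/I
y(-9, 1)*r(8, -2) = 56*(-7 - 5/(-2))/5 = 56*(-7 - 5*(-½))/5 = 56*(-7 + 5/2)/5 = (56/5)*(-9/2) = -252/5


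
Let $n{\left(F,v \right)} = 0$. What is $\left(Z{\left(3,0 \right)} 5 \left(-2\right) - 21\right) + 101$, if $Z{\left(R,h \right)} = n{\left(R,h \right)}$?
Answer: $80$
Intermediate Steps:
$Z{\left(R,h \right)} = 0$
$\left(Z{\left(3,0 \right)} 5 \left(-2\right) - 21\right) + 101 = \left(0 \cdot 5 \left(-2\right) - 21\right) + 101 = \left(0 \left(-10\right) - 21\right) + 101 = \left(0 - 21\right) + 101 = -21 + 101 = 80$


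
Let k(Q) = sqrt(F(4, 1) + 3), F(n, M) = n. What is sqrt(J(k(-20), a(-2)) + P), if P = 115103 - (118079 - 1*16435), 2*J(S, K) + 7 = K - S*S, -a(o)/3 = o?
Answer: 3*sqrt(1495) ≈ 116.00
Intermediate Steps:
k(Q) = sqrt(7) (k(Q) = sqrt(4 + 3) = sqrt(7))
a(o) = -3*o
J(S, K) = -7/2 + K/2 - S**2/2 (J(S, K) = -7/2 + (K - S*S)/2 = -7/2 + (K - S**2)/2 = -7/2 + (K/2 - S**2/2) = -7/2 + K/2 - S**2/2)
P = 13459 (P = 115103 - (118079 - 16435) = 115103 - 1*101644 = 115103 - 101644 = 13459)
sqrt(J(k(-20), a(-2)) + P) = sqrt((-7/2 + (-3*(-2))/2 - (sqrt(7))**2/2) + 13459) = sqrt((-7/2 + (1/2)*6 - 1/2*7) + 13459) = sqrt((-7/2 + 3 - 7/2) + 13459) = sqrt(-4 + 13459) = sqrt(13455) = 3*sqrt(1495)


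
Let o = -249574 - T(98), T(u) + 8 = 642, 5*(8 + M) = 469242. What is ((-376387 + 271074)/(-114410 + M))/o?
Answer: -526565/25733392384 ≈ -2.0462e-5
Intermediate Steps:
M = 469202/5 (M = -8 + (1/5)*469242 = -8 + 469242/5 = 469202/5 ≈ 93840.)
T(u) = 634 (T(u) = -8 + 642 = 634)
o = -250208 (o = -249574 - 1*634 = -249574 - 634 = -250208)
((-376387 + 271074)/(-114410 + M))/o = ((-376387 + 271074)/(-114410 + 469202/5))/(-250208) = -105313/(-102848/5)*(-1/250208) = -105313*(-5/102848)*(-1/250208) = (526565/102848)*(-1/250208) = -526565/25733392384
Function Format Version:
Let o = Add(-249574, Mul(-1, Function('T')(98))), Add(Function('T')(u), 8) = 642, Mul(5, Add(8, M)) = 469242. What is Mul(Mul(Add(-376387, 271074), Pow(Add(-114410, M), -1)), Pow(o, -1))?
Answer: Rational(-526565, 25733392384) ≈ -2.0462e-5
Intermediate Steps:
M = Rational(469202, 5) (M = Add(-8, Mul(Rational(1, 5), 469242)) = Add(-8, Rational(469242, 5)) = Rational(469202, 5) ≈ 93840.)
Function('T')(u) = 634 (Function('T')(u) = Add(-8, 642) = 634)
o = -250208 (o = Add(-249574, Mul(-1, 634)) = Add(-249574, -634) = -250208)
Mul(Mul(Add(-376387, 271074), Pow(Add(-114410, M), -1)), Pow(o, -1)) = Mul(Mul(Add(-376387, 271074), Pow(Add(-114410, Rational(469202, 5)), -1)), Pow(-250208, -1)) = Mul(Mul(-105313, Pow(Rational(-102848, 5), -1)), Rational(-1, 250208)) = Mul(Mul(-105313, Rational(-5, 102848)), Rational(-1, 250208)) = Mul(Rational(526565, 102848), Rational(-1, 250208)) = Rational(-526565, 25733392384)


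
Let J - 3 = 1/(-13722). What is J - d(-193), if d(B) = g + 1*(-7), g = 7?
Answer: 41165/13722 ≈ 2.9999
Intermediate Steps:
d(B) = 0 (d(B) = 7 + 1*(-7) = 7 - 7 = 0)
J = 41165/13722 (J = 3 + 1/(-13722) = 3 - 1/13722 = 41165/13722 ≈ 2.9999)
J - d(-193) = 41165/13722 - 1*0 = 41165/13722 + 0 = 41165/13722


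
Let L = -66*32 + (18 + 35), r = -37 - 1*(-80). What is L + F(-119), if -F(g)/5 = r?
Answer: -2274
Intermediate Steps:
r = 43 (r = -37 + 80 = 43)
F(g) = -215 (F(g) = -5*43 = -215)
L = -2059 (L = -2112 + 53 = -2059)
L + F(-119) = -2059 - 215 = -2274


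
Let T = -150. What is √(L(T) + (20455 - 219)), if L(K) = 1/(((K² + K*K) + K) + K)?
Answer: √404333492847/4470 ≈ 142.25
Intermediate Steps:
L(K) = 1/(2*K + 2*K²) (L(K) = 1/(((K² + K²) + K) + K) = 1/((2*K² + K) + K) = 1/((K + 2*K²) + K) = 1/(2*K + 2*K²))
√(L(T) + (20455 - 219)) = √((½)/(-150*(1 - 150)) + (20455 - 219)) = √((½)*(-1/150)/(-149) + 20236) = √((½)*(-1/150)*(-1/149) + 20236) = √(1/44700 + 20236) = √(904549201/44700) = √404333492847/4470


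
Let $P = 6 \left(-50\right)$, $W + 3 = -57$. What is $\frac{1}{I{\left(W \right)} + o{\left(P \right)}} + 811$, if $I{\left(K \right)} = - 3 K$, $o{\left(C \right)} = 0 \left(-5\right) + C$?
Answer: $\frac{97319}{120} \approx 810.99$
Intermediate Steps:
$W = -60$ ($W = -3 - 57 = -60$)
$P = -300$
$o{\left(C \right)} = C$ ($o{\left(C \right)} = 0 + C = C$)
$\frac{1}{I{\left(W \right)} + o{\left(P \right)}} + 811 = \frac{1}{\left(-3\right) \left(-60\right) - 300} + 811 = \frac{1}{180 - 300} + 811 = \frac{1}{-120} + 811 = - \frac{1}{120} + 811 = \frac{97319}{120}$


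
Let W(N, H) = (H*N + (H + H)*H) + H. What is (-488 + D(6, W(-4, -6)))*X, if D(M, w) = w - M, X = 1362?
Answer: -550248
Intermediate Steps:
W(N, H) = H + 2*H² + H*N (W(N, H) = (H*N + (2*H)*H) + H = (H*N + 2*H²) + H = (2*H² + H*N) + H = H + 2*H² + H*N)
(-488 + D(6, W(-4, -6)))*X = (-488 + (-6*(1 - 4 + 2*(-6)) - 1*6))*1362 = (-488 + (-6*(1 - 4 - 12) - 6))*1362 = (-488 + (-6*(-15) - 6))*1362 = (-488 + (90 - 6))*1362 = (-488 + 84)*1362 = -404*1362 = -550248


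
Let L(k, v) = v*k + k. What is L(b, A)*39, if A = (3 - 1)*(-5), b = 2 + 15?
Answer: -5967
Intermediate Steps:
b = 17
A = -10 (A = 2*(-5) = -10)
L(k, v) = k + k*v (L(k, v) = k*v + k = k + k*v)
L(b, A)*39 = (17*(1 - 10))*39 = (17*(-9))*39 = -153*39 = -5967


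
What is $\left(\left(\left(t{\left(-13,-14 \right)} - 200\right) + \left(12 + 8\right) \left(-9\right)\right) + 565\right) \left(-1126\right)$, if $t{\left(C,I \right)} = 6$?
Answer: $-215066$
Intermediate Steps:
$\left(\left(\left(t{\left(-13,-14 \right)} - 200\right) + \left(12 + 8\right) \left(-9\right)\right) + 565\right) \left(-1126\right) = \left(\left(\left(6 - 200\right) + \left(12 + 8\right) \left(-9\right)\right) + 565\right) \left(-1126\right) = \left(\left(-194 + 20 \left(-9\right)\right) + 565\right) \left(-1126\right) = \left(\left(-194 - 180\right) + 565\right) \left(-1126\right) = \left(-374 + 565\right) \left(-1126\right) = 191 \left(-1126\right) = -215066$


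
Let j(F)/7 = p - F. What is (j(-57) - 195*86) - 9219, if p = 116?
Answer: -24778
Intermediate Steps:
j(F) = 812 - 7*F (j(F) = 7*(116 - F) = 812 - 7*F)
(j(-57) - 195*86) - 9219 = ((812 - 7*(-57)) - 195*86) - 9219 = ((812 + 399) - 16770) - 9219 = (1211 - 16770) - 9219 = -15559 - 9219 = -24778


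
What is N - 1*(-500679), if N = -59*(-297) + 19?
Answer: 518221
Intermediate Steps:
N = 17542 (N = 17523 + 19 = 17542)
N - 1*(-500679) = 17542 - 1*(-500679) = 17542 + 500679 = 518221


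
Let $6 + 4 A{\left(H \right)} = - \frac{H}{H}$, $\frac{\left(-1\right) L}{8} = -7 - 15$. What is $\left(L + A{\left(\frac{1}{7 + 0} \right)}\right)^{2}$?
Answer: $\frac{485809}{16} \approx 30363.0$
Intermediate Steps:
$L = 176$ ($L = - 8 \left(-7 - 15\right) = \left(-8\right) \left(-22\right) = 176$)
$A{\left(H \right)} = - \frac{7}{4}$ ($A{\left(H \right)} = - \frac{3}{2} + \frac{\left(-1\right) \frac{H}{H}}{4} = - \frac{3}{2} + \frac{\left(-1\right) 1}{4} = - \frac{3}{2} + \frac{1}{4} \left(-1\right) = - \frac{3}{2} - \frac{1}{4} = - \frac{7}{4}$)
$\left(L + A{\left(\frac{1}{7 + 0} \right)}\right)^{2} = \left(176 - \frac{7}{4}\right)^{2} = \left(\frac{697}{4}\right)^{2} = \frac{485809}{16}$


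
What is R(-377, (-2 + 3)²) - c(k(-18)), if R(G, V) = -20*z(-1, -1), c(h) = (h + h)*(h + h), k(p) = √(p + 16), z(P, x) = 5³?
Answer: -2492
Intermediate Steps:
z(P, x) = 125
k(p) = √(16 + p)
c(h) = 4*h² (c(h) = (2*h)*(2*h) = 4*h²)
R(G, V) = -2500 (R(G, V) = -20*125 = -2500)
R(-377, (-2 + 3)²) - c(k(-18)) = -2500 - 4*(√(16 - 18))² = -2500 - 4*(√(-2))² = -2500 - 4*(I*√2)² = -2500 - 4*(-2) = -2500 - 1*(-8) = -2500 + 8 = -2492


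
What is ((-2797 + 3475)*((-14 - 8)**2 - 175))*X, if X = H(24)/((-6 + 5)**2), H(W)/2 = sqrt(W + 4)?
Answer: 838008*sqrt(7) ≈ 2.2172e+6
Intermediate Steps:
H(W) = 2*sqrt(4 + W) (H(W) = 2*sqrt(W + 4) = 2*sqrt(4 + W))
X = 4*sqrt(7) (X = (2*sqrt(4 + 24))/((-6 + 5)**2) = (2*sqrt(28))/((-1)**2) = (2*(2*sqrt(7)))/1 = (4*sqrt(7))*1 = 4*sqrt(7) ≈ 10.583)
((-2797 + 3475)*((-14 - 8)**2 - 175))*X = ((-2797 + 3475)*((-14 - 8)**2 - 175))*(4*sqrt(7)) = (678*((-22)**2 - 175))*(4*sqrt(7)) = (678*(484 - 175))*(4*sqrt(7)) = (678*309)*(4*sqrt(7)) = 209502*(4*sqrt(7)) = 838008*sqrt(7)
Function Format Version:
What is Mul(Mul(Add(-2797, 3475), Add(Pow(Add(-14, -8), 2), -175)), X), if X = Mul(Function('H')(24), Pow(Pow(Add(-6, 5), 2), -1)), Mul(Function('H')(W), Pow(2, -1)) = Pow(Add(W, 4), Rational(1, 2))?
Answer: Mul(838008, Pow(7, Rational(1, 2))) ≈ 2.2172e+6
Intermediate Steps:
Function('H')(W) = Mul(2, Pow(Add(4, W), Rational(1, 2))) (Function('H')(W) = Mul(2, Pow(Add(W, 4), Rational(1, 2))) = Mul(2, Pow(Add(4, W), Rational(1, 2))))
X = Mul(4, Pow(7, Rational(1, 2))) (X = Mul(Mul(2, Pow(Add(4, 24), Rational(1, 2))), Pow(Pow(Add(-6, 5), 2), -1)) = Mul(Mul(2, Pow(28, Rational(1, 2))), Pow(Pow(-1, 2), -1)) = Mul(Mul(2, Mul(2, Pow(7, Rational(1, 2)))), Pow(1, -1)) = Mul(Mul(4, Pow(7, Rational(1, 2))), 1) = Mul(4, Pow(7, Rational(1, 2))) ≈ 10.583)
Mul(Mul(Add(-2797, 3475), Add(Pow(Add(-14, -8), 2), -175)), X) = Mul(Mul(Add(-2797, 3475), Add(Pow(Add(-14, -8), 2), -175)), Mul(4, Pow(7, Rational(1, 2)))) = Mul(Mul(678, Add(Pow(-22, 2), -175)), Mul(4, Pow(7, Rational(1, 2)))) = Mul(Mul(678, Add(484, -175)), Mul(4, Pow(7, Rational(1, 2)))) = Mul(Mul(678, 309), Mul(4, Pow(7, Rational(1, 2)))) = Mul(209502, Mul(4, Pow(7, Rational(1, 2)))) = Mul(838008, Pow(7, Rational(1, 2)))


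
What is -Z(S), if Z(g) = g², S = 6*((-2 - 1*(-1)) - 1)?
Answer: -144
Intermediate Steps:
S = -12 (S = 6*((-2 + 1) - 1) = 6*(-1 - 1) = 6*(-2) = -12)
-Z(S) = -1*(-12)² = -1*144 = -144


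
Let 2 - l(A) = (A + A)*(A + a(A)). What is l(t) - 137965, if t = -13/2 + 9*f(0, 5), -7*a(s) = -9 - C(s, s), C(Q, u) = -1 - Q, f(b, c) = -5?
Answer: -142392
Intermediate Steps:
a(s) = 8/7 - s/7 (a(s) = -(-9 - (-1 - s))/7 = -(-9 + (1 + s))/7 = -(-8 + s)/7 = 8/7 - s/7)
t = -103/2 (t = -13/2 + 9*(-5) = -13*½ - 45 = -13/2 - 45 = -103/2 ≈ -51.500)
l(A) = 2 - 2*A*(8/7 + 6*A/7) (l(A) = 2 - (A + A)*(A + (8/7 - A/7)) = 2 - 2*A*(8/7 + 6*A/7))
l(t) - 137965 = (2 - 16/7*(-103/2) - 12*(-103/2)²/7) - 137965 = (2 + 824/7 - 12/7*10609/4) - 137965 = (2 + 824/7 - 31827/7) - 137965 = -4427 - 137965 = -142392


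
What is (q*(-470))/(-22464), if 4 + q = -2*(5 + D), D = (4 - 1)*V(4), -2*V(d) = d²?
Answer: 3995/5616 ≈ 0.71136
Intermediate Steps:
V(d) = -d²/2
D = -24 (D = (4 - 1)*(-½*4²) = 3*(-½*16) = 3*(-8) = -24)
q = 34 (q = -4 - 2*(5 - 24) = -4 - 2*(-19) = -4 + 38 = 34)
(q*(-470))/(-22464) = (34*(-470))/(-22464) = -15980*(-1/22464) = 3995/5616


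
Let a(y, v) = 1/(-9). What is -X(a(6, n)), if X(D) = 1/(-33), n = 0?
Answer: 1/33 ≈ 0.030303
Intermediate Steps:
a(y, v) = -⅑
X(D) = -1/33
-X(a(6, n)) = -1*(-1/33) = 1/33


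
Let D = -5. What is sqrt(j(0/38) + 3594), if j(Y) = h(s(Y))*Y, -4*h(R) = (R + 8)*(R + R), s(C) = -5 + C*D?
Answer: sqrt(3594) ≈ 59.950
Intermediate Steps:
s(C) = -5 - 5*C (s(C) = -5 + C*(-5) = -5 - 5*C)
h(R) = -R*(8 + R)/2 (h(R) = -(R + 8)*(R + R)/4 = -(8 + R)*2*R/4 = -R*(8 + R)/2)
j(Y) = -Y*(-5 - 5*Y)*(3 - 5*Y)/2 (j(Y) = (-(-5 - 5*Y)*(8 + (-5 - 5*Y))/2)*Y = (-(-5 - 5*Y)*(3 - 5*Y)/2)*Y = -Y*(-5 - 5*Y)*(3 - 5*Y)/2)
sqrt(j(0/38) + 3594) = sqrt(5*(0/38)*(3 - 5*(0/38)**2 - 0/38)/2 + 3594) = sqrt(5*(0*(1/38))*(3 - 5*(0*(1/38))**2 - 0/38)/2 + 3594) = sqrt((5/2)*0*(3 - 5*0**2 - 2*0) + 3594) = sqrt((5/2)*0*(3 - 5*0 + 0) + 3594) = sqrt((5/2)*0*(3 + 0 + 0) + 3594) = sqrt((5/2)*0*3 + 3594) = sqrt(0 + 3594) = sqrt(3594)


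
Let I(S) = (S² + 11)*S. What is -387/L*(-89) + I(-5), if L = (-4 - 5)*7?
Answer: -5087/7 ≈ -726.71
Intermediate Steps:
L = -63 (L = -9*7 = -63)
I(S) = S*(11 + S²) (I(S) = (11 + S²)*S = S*(11 + S²))
-387/L*(-89) + I(-5) = -387/(-63)*(-89) - 5*(11 + (-5)²) = -387*(-1/63)*(-89) - 5*(11 + 25) = (43/7)*(-89) - 5*36 = -3827/7 - 180 = -5087/7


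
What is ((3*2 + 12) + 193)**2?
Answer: 44521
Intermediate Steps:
((3*2 + 12) + 193)**2 = ((6 + 12) + 193)**2 = (18 + 193)**2 = 211**2 = 44521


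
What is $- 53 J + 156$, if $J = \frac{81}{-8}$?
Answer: $\frac{5541}{8} \approx 692.63$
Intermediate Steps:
$J = - \frac{81}{8}$ ($J = 81 \left(- \frac{1}{8}\right) = - \frac{81}{8} \approx -10.125$)
$- 53 J + 156 = \left(-53\right) \left(- \frac{81}{8}\right) + 156 = \frac{4293}{8} + 156 = \frac{5541}{8}$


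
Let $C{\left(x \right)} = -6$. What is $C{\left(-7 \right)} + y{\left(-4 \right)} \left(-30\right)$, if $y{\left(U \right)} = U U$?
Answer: $-486$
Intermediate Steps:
$y{\left(U \right)} = U^{2}$
$C{\left(-7 \right)} + y{\left(-4 \right)} \left(-30\right) = -6 + \left(-4\right)^{2} \left(-30\right) = -6 + 16 \left(-30\right) = -6 - 480 = -486$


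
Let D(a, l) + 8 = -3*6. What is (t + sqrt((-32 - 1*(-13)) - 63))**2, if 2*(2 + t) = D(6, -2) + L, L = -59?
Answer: 7593/4 - 89*I*sqrt(82) ≈ 1898.3 - 805.93*I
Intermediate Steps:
D(a, l) = -26 (D(a, l) = -8 - 3*6 = -8 - 18 = -26)
t = -89/2 (t = -2 + (-26 - 59)/2 = -2 + (1/2)*(-85) = -2 - 85/2 = -89/2 ≈ -44.500)
(t + sqrt((-32 - 1*(-13)) - 63))**2 = (-89/2 + sqrt((-32 - 1*(-13)) - 63))**2 = (-89/2 + sqrt((-32 + 13) - 63))**2 = (-89/2 + sqrt(-19 - 63))**2 = (-89/2 + sqrt(-82))**2 = (-89/2 + I*sqrt(82))**2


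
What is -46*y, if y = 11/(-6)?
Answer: 253/3 ≈ 84.333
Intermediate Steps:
y = -11/6 (y = 11*(-⅙) = -11/6 ≈ -1.8333)
-46*y = -46*(-11/6) = 253/3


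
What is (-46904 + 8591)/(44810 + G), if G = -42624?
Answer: -38313/2186 ≈ -17.527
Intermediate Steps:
(-46904 + 8591)/(44810 + G) = (-46904 + 8591)/(44810 - 42624) = -38313/2186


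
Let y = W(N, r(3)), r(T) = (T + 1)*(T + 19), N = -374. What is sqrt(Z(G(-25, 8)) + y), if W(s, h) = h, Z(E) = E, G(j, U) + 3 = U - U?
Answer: sqrt(85) ≈ 9.2195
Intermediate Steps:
G(j, U) = -3 (G(j, U) = -3 + (U - U) = -3 + 0 = -3)
r(T) = (1 + T)*(19 + T)
y = 88 (y = 19 + 3**2 + 20*3 = 19 + 9 + 60 = 88)
sqrt(Z(G(-25, 8)) + y) = sqrt(-3 + 88) = sqrt(85)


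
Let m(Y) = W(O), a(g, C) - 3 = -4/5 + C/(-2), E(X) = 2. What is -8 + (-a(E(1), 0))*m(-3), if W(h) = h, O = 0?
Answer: -8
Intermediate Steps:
a(g, C) = 11/5 - C/2 (a(g, C) = 3 + (-4/5 + C/(-2)) = 3 + (-4*1/5 + C*(-1/2)) = 3 + (-4/5 - C/2) = 11/5 - C/2)
m(Y) = 0
-8 + (-a(E(1), 0))*m(-3) = -8 - (11/5 - 1/2*0)*0 = -8 - (11/5 + 0)*0 = -8 - 1*11/5*0 = -8 - 11/5*0 = -8 + 0 = -8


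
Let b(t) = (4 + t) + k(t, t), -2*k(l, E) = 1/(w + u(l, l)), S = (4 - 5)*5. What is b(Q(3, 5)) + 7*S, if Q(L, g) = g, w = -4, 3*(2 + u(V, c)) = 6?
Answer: -207/8 ≈ -25.875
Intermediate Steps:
u(V, c) = 0 (u(V, c) = -2 + (⅓)*6 = -2 + 2 = 0)
S = -5 (S = -1*5 = -5)
k(l, E) = ⅛ (k(l, E) = -1/(2*(-4 + 0)) = -½/(-4) = -½*(-¼) = ⅛)
b(t) = 33/8 + t (b(t) = (4 + t) + ⅛ = 33/8 + t)
b(Q(3, 5)) + 7*S = (33/8 + 5) + 7*(-5) = 73/8 - 35 = -207/8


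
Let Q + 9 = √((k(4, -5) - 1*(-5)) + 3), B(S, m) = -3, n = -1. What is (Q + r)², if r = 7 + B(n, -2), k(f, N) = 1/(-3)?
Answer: (15 - √69)²/9 ≈ 4.9779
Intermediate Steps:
k(f, N) = -⅓
r = 4 (r = 7 - 3 = 4)
Q = -9 + √69/3 (Q = -9 + √((-⅓ - 1*(-5)) + 3) = -9 + √((-⅓ + 5) + 3) = -9 + √(14/3 + 3) = -9 + √(23/3) = -9 + √69/3 ≈ -6.2311)
(Q + r)² = ((-9 + √69/3) + 4)² = (-5 + √69/3)²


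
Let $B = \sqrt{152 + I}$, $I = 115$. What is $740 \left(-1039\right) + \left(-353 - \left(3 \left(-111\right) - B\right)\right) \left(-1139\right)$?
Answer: $-746080 - 1139 \sqrt{267} \approx -7.6469 \cdot 10^{5}$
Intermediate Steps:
$B = \sqrt{267}$ ($B = \sqrt{152 + 115} = \sqrt{267} \approx 16.34$)
$740 \left(-1039\right) + \left(-353 - \left(3 \left(-111\right) - B\right)\right) \left(-1139\right) = 740 \left(-1039\right) + \left(-353 - \left(3 \left(-111\right) - \sqrt{267}\right)\right) \left(-1139\right) = -768860 + \left(-353 - \left(-333 - \sqrt{267}\right)\right) \left(-1139\right) = -768860 + \left(-353 + \left(333 + \sqrt{267}\right)\right) \left(-1139\right) = -768860 + \left(-20 + \sqrt{267}\right) \left(-1139\right) = -768860 + \left(22780 - 1139 \sqrt{267}\right) = -746080 - 1139 \sqrt{267}$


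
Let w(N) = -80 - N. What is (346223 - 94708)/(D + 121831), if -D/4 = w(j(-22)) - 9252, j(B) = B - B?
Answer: 22865/14469 ≈ 1.5803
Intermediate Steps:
j(B) = 0
D = 37328 (D = -4*((-80 - 1*0) - 9252) = -4*((-80 + 0) - 9252) = -4*(-80 - 9252) = -4*(-9332) = 37328)
(346223 - 94708)/(D + 121831) = (346223 - 94708)/(37328 + 121831) = 251515/159159 = 251515*(1/159159) = 22865/14469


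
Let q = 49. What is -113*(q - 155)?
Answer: 11978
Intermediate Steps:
-113*(q - 155) = -113*(49 - 155) = -113*(-106) = 11978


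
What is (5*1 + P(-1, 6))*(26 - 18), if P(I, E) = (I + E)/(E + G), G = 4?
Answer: 44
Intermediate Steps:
P(I, E) = (E + I)/(4 + E) (P(I, E) = (I + E)/(E + 4) = (E + I)/(4 + E))
(5*1 + P(-1, 6))*(26 - 18) = (5*1 + (6 - 1)/(4 + 6))*(26 - 18) = (5 + 5/10)*8 = (5 + (1/10)*5)*8 = (5 + 1/2)*8 = (11/2)*8 = 44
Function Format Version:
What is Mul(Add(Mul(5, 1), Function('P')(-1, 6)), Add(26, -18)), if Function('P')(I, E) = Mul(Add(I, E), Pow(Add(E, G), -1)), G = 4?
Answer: 44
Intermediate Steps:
Function('P')(I, E) = Mul(Pow(Add(4, E), -1), Add(E, I)) (Function('P')(I, E) = Mul(Add(I, E), Pow(Add(E, 4), -1)) = Mul(Add(E, I), Pow(Add(4, E), -1)) = Mul(Pow(Add(4, E), -1), Add(E, I)))
Mul(Add(Mul(5, 1), Function('P')(-1, 6)), Add(26, -18)) = Mul(Add(Mul(5, 1), Mul(Pow(Add(4, 6), -1), Add(6, -1))), Add(26, -18)) = Mul(Add(5, Mul(Pow(10, -1), 5)), 8) = Mul(Add(5, Mul(Rational(1, 10), 5)), 8) = Mul(Add(5, Rational(1, 2)), 8) = Mul(Rational(11, 2), 8) = 44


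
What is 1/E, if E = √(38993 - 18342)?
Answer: √20651/20651 ≈ 0.0069587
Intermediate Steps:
E = √20651 ≈ 143.70
1/E = 1/(√20651) = √20651/20651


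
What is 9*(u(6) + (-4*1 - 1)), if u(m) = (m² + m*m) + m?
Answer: 657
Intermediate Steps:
u(m) = m + 2*m² (u(m) = (m² + m²) + m = 2*m² + m = m + 2*m²)
9*(u(6) + (-4*1 - 1)) = 9*(6*(1 + 2*6) + (-4*1 - 1)) = 9*(6*(1 + 12) + (-4 - 1)) = 9*(6*13 - 5) = 9*(78 - 5) = 9*73 = 657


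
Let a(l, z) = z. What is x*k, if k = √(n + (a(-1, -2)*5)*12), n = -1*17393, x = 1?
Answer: I*√17513 ≈ 132.34*I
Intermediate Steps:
n = -17393
k = I*√17513 (k = √(-17393 - 2*5*12) = √(-17393 - 10*12) = √(-17393 - 120) = √(-17513) = I*√17513 ≈ 132.34*I)
x*k = 1*(I*√17513) = I*√17513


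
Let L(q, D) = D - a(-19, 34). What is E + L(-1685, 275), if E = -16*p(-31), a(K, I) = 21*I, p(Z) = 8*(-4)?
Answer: 73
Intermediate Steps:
p(Z) = -32
L(q, D) = -714 + D (L(q, D) = D - 21*34 = D - 1*714 = D - 714 = -714 + D)
E = 512 (E = -16*(-32) = 512)
E + L(-1685, 275) = 512 + (-714 + 275) = 512 - 439 = 73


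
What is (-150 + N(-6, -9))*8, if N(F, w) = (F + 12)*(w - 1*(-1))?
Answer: -1584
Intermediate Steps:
N(F, w) = (1 + w)*(12 + F) (N(F, w) = (12 + F)*(w + 1) = (12 + F)*(1 + w) = (1 + w)*(12 + F))
(-150 + N(-6, -9))*8 = (-150 + (12 - 6 + 12*(-9) - 6*(-9)))*8 = (-150 + (12 - 6 - 108 + 54))*8 = (-150 - 48)*8 = -198*8 = -1584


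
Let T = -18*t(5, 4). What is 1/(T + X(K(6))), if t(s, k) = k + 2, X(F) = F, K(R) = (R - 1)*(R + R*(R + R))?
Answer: 1/282 ≈ 0.0035461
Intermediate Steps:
K(R) = (-1 + R)*(R + 2*R²) (K(R) = (-1 + R)*(R + R*(2*R)) = (-1 + R)*(R + 2*R²))
t(s, k) = 2 + k
T = -108 (T = -18*(2 + 4) = -18*6 = -108)
1/(T + X(K(6))) = 1/(-108 + 6*(-1 - 1*6 + 2*6²)) = 1/(-108 + 6*(-1 - 6 + 2*36)) = 1/(-108 + 6*(-1 - 6 + 72)) = 1/(-108 + 6*65) = 1/(-108 + 390) = 1/282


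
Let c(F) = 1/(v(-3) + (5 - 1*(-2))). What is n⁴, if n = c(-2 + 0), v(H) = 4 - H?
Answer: 1/38416 ≈ 2.6031e-5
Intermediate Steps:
c(F) = 1/14 (c(F) = 1/((4 - 1*(-3)) + (5 - 1*(-2))) = 1/((4 + 3) + (5 + 2)) = 1/(7 + 7) = 1/14)
n = 1/14 ≈ 0.071429
n⁴ = (1/14)⁴ = 1/38416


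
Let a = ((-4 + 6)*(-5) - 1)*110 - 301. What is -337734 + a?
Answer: -339245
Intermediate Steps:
a = -1511 (a = (2*(-5) - 1)*110 - 301 = (-10 - 1)*110 - 301 = -11*110 - 301 = -1210 - 301 = -1511)
-337734 + a = -337734 - 1511 = -339245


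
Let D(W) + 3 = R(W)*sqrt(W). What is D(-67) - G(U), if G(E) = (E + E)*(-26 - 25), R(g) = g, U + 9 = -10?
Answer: -1941 - 67*I*sqrt(67) ≈ -1941.0 - 548.42*I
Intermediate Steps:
U = -19 (U = -9 - 10 = -19)
G(E) = -102*E (G(E) = (2*E)*(-51) = -102*E)
D(W) = -3 + W**(3/2) (D(W) = -3 + W*sqrt(W) = -3 + W**(3/2))
D(-67) - G(U) = (-3 + (-67)**(3/2)) - (-102)*(-19) = (-3 - 67*I*sqrt(67)) - 1*1938 = (-3 - 67*I*sqrt(67)) - 1938 = -1941 - 67*I*sqrt(67)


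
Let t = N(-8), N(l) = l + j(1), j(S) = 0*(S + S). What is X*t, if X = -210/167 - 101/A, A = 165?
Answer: 412136/27555 ≈ 14.957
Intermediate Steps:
j(S) = 0 (j(S) = 0*(2*S) = 0)
X = -51517/27555 (X = -210/167 - 101/165 = -51517/27555 ≈ -1.8696)
N(l) = l (N(l) = l + 0 = l)
t = -8
X*t = -51517/27555*(-8) = 412136/27555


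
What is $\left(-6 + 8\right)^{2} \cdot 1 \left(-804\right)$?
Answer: $-3216$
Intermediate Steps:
$\left(-6 + 8\right)^{2} \cdot 1 \left(-804\right) = 2^{2} \left(-804\right) = 4 \left(-804\right) = -3216$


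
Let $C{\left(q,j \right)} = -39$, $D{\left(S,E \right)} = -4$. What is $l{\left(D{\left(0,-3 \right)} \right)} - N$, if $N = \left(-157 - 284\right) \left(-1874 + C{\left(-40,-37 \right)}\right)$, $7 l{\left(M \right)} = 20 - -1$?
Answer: $-843630$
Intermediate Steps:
$l{\left(M \right)} = 3$ ($l{\left(M \right)} = \frac{20 - -1}{7} = \frac{20 + 1}{7} = \frac{1}{7} \cdot 21 = 3$)
$N = 843633$ ($N = \left(-157 - 284\right) \left(-1874 - 39\right) = \left(-441\right) \left(-1913\right) = 843633$)
$l{\left(D{\left(0,-3 \right)} \right)} - N = 3 - 843633 = -843630$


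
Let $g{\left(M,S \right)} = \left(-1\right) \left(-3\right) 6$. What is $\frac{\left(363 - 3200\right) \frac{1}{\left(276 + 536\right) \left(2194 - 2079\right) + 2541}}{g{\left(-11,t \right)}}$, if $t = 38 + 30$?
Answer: $- \frac{2837}{1726578} \approx -0.0016431$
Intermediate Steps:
$t = 68$
$g{\left(M,S \right)} = 18$ ($g{\left(M,S \right)} = 3 \cdot 6 = 18$)
$\frac{\left(363 - 3200\right) \frac{1}{\left(276 + 536\right) \left(2194 - 2079\right) + 2541}}{g{\left(-11,t \right)}} = \frac{\left(363 - 3200\right) \frac{1}{\left(276 + 536\right) \left(2194 - 2079\right) + 2541}}{18} = - \frac{2837}{812 \cdot 115 + 2541} \cdot \frac{1}{18} = - \frac{2837}{93380 + 2541} \cdot \frac{1}{18} = - \frac{2837}{95921} \cdot \frac{1}{18} = \left(-2837\right) \frac{1}{95921} \cdot \frac{1}{18} = \left(- \frac{2837}{95921}\right) \frac{1}{18} = - \frac{2837}{1726578}$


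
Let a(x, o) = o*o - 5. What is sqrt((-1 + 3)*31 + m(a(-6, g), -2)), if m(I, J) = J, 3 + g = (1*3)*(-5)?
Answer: 2*sqrt(15) ≈ 7.7460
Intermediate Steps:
g = -18 (g = -3 + (1*3)*(-5) = -3 + 3*(-5) = -3 - 15 = -18)
a(x, o) = -5 + o**2 (a(x, o) = o**2 - 5 = -5 + o**2)
sqrt((-1 + 3)*31 + m(a(-6, g), -2)) = sqrt((-1 + 3)*31 - 2) = sqrt(2*31 - 2) = sqrt(62 - 2) = sqrt(60) = 2*sqrt(15)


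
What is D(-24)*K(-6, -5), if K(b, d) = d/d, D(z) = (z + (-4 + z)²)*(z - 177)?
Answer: -152760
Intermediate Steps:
D(z) = (-177 + z)*(z + (-4 + z)²) (D(z) = (z + (-4 + z)²)*(-177 + z) = (-177 + z)*(z + (-4 + z)²))
K(b, d) = 1
D(-24)*K(-6, -5) = (-2832 + (-24)³ - 184*(-24)² + 1255*(-24))*1 = (-2832 - 13824 - 184*576 - 30120)*1 = (-2832 - 13824 - 105984 - 30120)*1 = -152760*1 = -152760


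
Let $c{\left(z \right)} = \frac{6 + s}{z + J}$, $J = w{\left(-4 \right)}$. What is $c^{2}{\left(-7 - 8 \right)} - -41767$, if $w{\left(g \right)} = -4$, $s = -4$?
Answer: $\frac{15077891}{361} \approx 41767.0$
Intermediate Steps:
$J = -4$
$c{\left(z \right)} = \frac{2}{-4 + z}$ ($c{\left(z \right)} = \frac{6 - 4}{z - 4} = \frac{2}{-4 + z}$)
$c^{2}{\left(-7 - 8 \right)} - -41767 = \left(\frac{2}{-4 - 15}\right)^{2} - -41767 = \left(\frac{2}{-4 - 15}\right)^{2} + 41767 = \left(\frac{2}{-19}\right)^{2} + 41767 = \left(2 \left(- \frac{1}{19}\right)\right)^{2} + 41767 = \left(- \frac{2}{19}\right)^{2} + 41767 = \frac{4}{361} + 41767 = \frac{15077891}{361}$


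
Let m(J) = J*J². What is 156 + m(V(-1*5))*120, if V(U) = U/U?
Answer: 276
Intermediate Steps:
V(U) = 1
m(J) = J³
156 + m(V(-1*5))*120 = 156 + 1³*120 = 156 + 1*120 = 156 + 120 = 276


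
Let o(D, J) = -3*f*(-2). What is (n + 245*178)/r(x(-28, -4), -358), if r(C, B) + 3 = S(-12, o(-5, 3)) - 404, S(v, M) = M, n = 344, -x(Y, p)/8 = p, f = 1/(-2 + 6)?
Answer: -87908/811 ≈ -108.39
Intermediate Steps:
f = ¼ (f = 1/4 = ¼ ≈ 0.25000)
x(Y, p) = -8*p
o(D, J) = 3/2 (o(D, J) = -3*¼*(-2) = -¾*(-2) = 3/2)
r(C, B) = -811/2 (r(C, B) = -3 + (3/2 - 404) = -3 - 805/2 = -811/2)
(n + 245*178)/r(x(-28, -4), -358) = (344 + 245*178)/(-811/2) = (344 + 43610)*(-2/811) = 43954*(-2/811) = -87908/811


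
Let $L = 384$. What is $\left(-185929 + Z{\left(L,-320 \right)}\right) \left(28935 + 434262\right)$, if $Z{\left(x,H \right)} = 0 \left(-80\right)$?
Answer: $-86121755013$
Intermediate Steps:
$Z{\left(x,H \right)} = 0$
$\left(-185929 + Z{\left(L,-320 \right)}\right) \left(28935 + 434262\right) = \left(-185929 + 0\right) \left(28935 + 434262\right) = \left(-185929\right) 463197 = -86121755013$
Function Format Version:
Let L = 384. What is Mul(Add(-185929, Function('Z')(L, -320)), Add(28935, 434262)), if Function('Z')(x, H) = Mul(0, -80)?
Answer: -86121755013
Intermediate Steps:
Function('Z')(x, H) = 0
Mul(Add(-185929, Function('Z')(L, -320)), Add(28935, 434262)) = Mul(Add(-185929, 0), Add(28935, 434262)) = Mul(-185929, 463197) = -86121755013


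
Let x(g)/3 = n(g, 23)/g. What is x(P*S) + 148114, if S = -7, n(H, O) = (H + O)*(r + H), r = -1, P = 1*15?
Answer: 5175298/35 ≈ 1.4787e+5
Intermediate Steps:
P = 15
n(H, O) = (-1 + H)*(H + O) (n(H, O) = (H + O)*(-1 + H) = (-1 + H)*(H + O))
x(g) = 3*(-23 + g**2 + 22*g)/g (x(g) = 3*((g**2 - g - 1*23 + g*23)/g) = 3*((g**2 - g - 23 + 23*g)/g) = 3*((-23 + g**2 + 22*g)/g) = 3*(-23 + g**2 + 22*g)/g)
x(P*S) + 148114 = (66 - 69/(15*(-7)) + 3*(15*(-7))) + 148114 = (66 - 69/(-105) + 3*(-105)) + 148114 = (66 - 69*(-1/105) - 315) + 148114 = (66 + 23/35 - 315) + 148114 = -8692/35 + 148114 = 5175298/35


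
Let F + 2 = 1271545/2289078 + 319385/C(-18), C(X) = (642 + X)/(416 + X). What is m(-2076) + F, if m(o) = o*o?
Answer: 48840852964289/10821096 ≈ 4.5135e+6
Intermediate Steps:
m(o) = o²
C(X) = (642 + X)/(416 + X)
F = 2204353129793/10821096 (F = -2 + (1271545/2289078 + 319385/(((642 - 18)/(416 - 18)))) = -2 + (1271545*(1/2289078) + 319385/((624/398))) = -2 + (115595/208098 + 319385/(((1/398)*624))) = -2 + (115595/208098 + 319385/(312/199)) = -2 + (115595/208098 + 319385*(199/312)) = -2 + (115595/208098 + 63557615/312) = -2 + 2204374771985/10821096 = 2204353129793/10821096 ≈ 2.0371e+5)
m(-2076) + F = (-2076)² + 2204353129793/10821096 = 4309776 + 2204353129793/10821096 = 48840852964289/10821096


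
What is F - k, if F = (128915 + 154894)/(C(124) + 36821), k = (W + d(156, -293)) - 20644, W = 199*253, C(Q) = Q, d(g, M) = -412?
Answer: -360624062/12315 ≈ -29283.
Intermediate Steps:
W = 50347
k = 29291 (k = (50347 - 412) - 20644 = 49935 - 20644 = 29291)
F = 94603/12315 (F = (128915 + 154894)/(124 + 36821) = 283809/36945 = 283809*(1/36945) = 94603/12315 ≈ 7.6819)
F - k = 94603/12315 - 1*29291 = 94603/12315 - 29291 = -360624062/12315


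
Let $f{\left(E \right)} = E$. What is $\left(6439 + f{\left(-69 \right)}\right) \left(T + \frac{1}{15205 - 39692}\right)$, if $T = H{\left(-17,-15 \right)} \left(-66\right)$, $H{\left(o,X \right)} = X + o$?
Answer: $\frac{329434378910}{24487} \approx 1.3453 \cdot 10^{7}$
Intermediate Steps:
$T = 2112$ ($T = \left(-15 - 17\right) \left(-66\right) = \left(-32\right) \left(-66\right) = 2112$)
$\left(6439 + f{\left(-69 \right)}\right) \left(T + \frac{1}{15205 - 39692}\right) = \left(6439 - 69\right) \left(2112 + \frac{1}{15205 - 39692}\right) = 6370 \left(2112 + \frac{1}{-24487}\right) = 6370 \left(2112 - \frac{1}{24487}\right) = 6370 \cdot \frac{51716543}{24487} = \frac{329434378910}{24487}$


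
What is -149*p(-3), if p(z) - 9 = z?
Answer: -894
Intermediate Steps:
p(z) = 9 + z
-149*p(-3) = -149*(9 - 3) = -149*6 = -894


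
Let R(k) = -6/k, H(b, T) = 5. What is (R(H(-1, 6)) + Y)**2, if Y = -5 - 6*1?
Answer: 3721/25 ≈ 148.84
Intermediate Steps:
Y = -11 (Y = -5 - 6 = -11)
(R(H(-1, 6)) + Y)**2 = (-6/5 - 11)**2 = (-61/5)**2 = 3721/25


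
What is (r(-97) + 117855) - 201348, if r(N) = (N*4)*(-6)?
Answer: -81165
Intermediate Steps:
r(N) = -24*N (r(N) = (4*N)*(-6) = -24*N)
(r(-97) + 117855) - 201348 = (-24*(-97) + 117855) - 201348 = (2328 + 117855) - 201348 = 120183 - 201348 = -81165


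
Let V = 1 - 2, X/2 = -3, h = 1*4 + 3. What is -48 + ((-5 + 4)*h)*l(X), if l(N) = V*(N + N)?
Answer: -132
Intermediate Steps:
h = 7 (h = 4 + 3 = 7)
X = -6 (X = 2*(-3) = -6)
V = -1
l(N) = -2*N (l(N) = -(N + N) = -2*N)
-48 + ((-5 + 4)*h)*l(X) = -48 + ((-5 + 4)*7)*(-2*(-6)) = -48 - 1*7*12 = -48 - 7*12 = -48 - 84 = -132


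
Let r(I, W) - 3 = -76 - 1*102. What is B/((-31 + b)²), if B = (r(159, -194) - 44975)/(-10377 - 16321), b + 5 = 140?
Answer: 3225/20626112 ≈ 0.00015636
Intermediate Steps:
b = 135 (b = -5 + 140 = 135)
r(I, W) = -175 (r(I, W) = 3 + (-76 - 1*102) = 3 + (-76 - 102) = 3 - 178 = -175)
B = 3225/1907 (B = (-175 - 44975)/(-10377 - 16321) = -45150/(-26698) = -45150*(-1/26698) = 3225/1907 ≈ 1.6911)
B/((-31 + b)²) = 3225/(1907*((-31 + 135)²)) = 3225/(1907*(104²)) = (3225/1907)/10816 = (3225/1907)*(1/10816) = 3225/20626112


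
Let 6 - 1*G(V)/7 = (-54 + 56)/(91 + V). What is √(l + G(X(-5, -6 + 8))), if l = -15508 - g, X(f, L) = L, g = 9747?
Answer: I*√218068539/93 ≈ 158.79*I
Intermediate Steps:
G(V) = 42 - 14/(91 + V) (G(V) = 42 - 7*(-54 + 56)/(91 + V) = 42 - 14/(91 + V))
l = -25255 (l = -15508 - 1*9747 = -15508 - 9747 = -25255)
√(l + G(X(-5, -6 + 8))) = √(-25255 + 14*(272 + 3*(-6 + 8))/(91 + (-6 + 8))) = √(-25255 + 14*(272 + 3*2)/(91 + 2)) = √(-25255 + 14*(272 + 6)/93) = √(-25255 + 14*(1/93)*278) = √(-25255 + 3892/93) = √(-2344823/93) = I*√218068539/93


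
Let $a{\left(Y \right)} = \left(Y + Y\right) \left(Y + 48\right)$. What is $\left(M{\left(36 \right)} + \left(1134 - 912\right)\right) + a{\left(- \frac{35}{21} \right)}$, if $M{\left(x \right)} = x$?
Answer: $\frac{932}{9} \approx 103.56$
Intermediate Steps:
$a{\left(Y \right)} = 2 Y \left(48 + Y\right)$
$\left(M{\left(36 \right)} + \left(1134 - 912\right)\right) + a{\left(- \frac{35}{21} \right)} = \left(36 + \left(1134 - 912\right)\right) + 2 \left(- \frac{35}{21}\right) \left(48 - \frac{35}{21}\right) = \left(36 + 222\right) + 2 \left(\left(-35\right) \frac{1}{21}\right) \left(48 - \frac{5}{3}\right) = 258 + 2 \left(- \frac{5}{3}\right) \left(48 - \frac{5}{3}\right) = 258 + 2 \left(- \frac{5}{3}\right) \frac{139}{3} = 258 - \frac{1390}{9} = \frac{932}{9}$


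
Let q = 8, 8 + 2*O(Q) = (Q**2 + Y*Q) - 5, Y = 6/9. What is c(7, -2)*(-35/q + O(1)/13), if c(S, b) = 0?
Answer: 0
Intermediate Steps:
Y = 2/3 (Y = 6*(1/9) = 2/3 ≈ 0.66667)
O(Q) = -13/2 + Q**2/2 + Q/3 (O(Q) = -4 + ((Q**2 + 2*Q/3) - 5)/2 = -4 + (-5 + Q**2 + 2*Q/3)/2 = -4 + (-5/2 + Q**2/2 + Q/3) = -13/2 + Q**2/2 + Q/3)
c(7, -2)*(-35/q + O(1)/13) = 0*(-35/8 + (-13/2 + (1/2)*1**2 + (1/3)*1)/13) = 0*(-35*1/8 + (-13/2 + (1/2)*1 + 1/3)*(1/13)) = 0*(-35/8 + (-13/2 + 1/2 + 1/3)*(1/13)) = 0*(-35/8 - 17/3*1/13) = 0*(-35/8 - 17/39) = 0*(-1501/312) = 0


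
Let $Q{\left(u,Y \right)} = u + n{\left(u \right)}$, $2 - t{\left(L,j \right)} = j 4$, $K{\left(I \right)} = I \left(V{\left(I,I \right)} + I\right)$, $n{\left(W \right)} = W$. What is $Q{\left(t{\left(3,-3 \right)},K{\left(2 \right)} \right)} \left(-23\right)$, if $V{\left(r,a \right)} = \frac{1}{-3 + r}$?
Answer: $-644$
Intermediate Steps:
$K{\left(I \right)} = I \left(I + \frac{1}{-3 + I}\right)$ ($K{\left(I \right)} = I \left(\frac{1}{-3 + I} + I\right) = I \left(I + \frac{1}{-3 + I}\right)$)
$t{\left(L,j \right)} = 2 - 4 j$ ($t{\left(L,j \right)} = 2 - j 4 = 2 - 4 j$)
$Q{\left(u,Y \right)} = 2 u$ ($Q{\left(u,Y \right)} = u + u = 2 u$)
$Q{\left(t{\left(3,-3 \right)},K{\left(2 \right)} \right)} \left(-23\right) = 2 \left(2 - -12\right) \left(-23\right) = 2 \left(2 + 12\right) \left(-23\right) = 2 \cdot 14 \left(-23\right) = 28 \left(-23\right) = -644$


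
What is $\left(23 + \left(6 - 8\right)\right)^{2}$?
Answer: $441$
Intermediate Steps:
$\left(23 + \left(6 - 8\right)\right)^{2} = \left(23 - 2\right)^{2} = 21^{2} = 441$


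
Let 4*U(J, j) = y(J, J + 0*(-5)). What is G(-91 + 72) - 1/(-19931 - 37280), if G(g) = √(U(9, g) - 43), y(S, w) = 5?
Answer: 1/57211 + I*√167/2 ≈ 1.7479e-5 + 6.4614*I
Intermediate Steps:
U(J, j) = 5/4 (U(J, j) = (¼)*5 = 5/4)
G(g) = I*√167/2 (G(g) = √(5/4 - 43) = √(-167/4) = I*√167/2)
G(-91 + 72) - 1/(-19931 - 37280) = I*√167/2 - 1/(-19931 - 37280) = I*√167/2 - 1/(-57211) = I*√167/2 - 1*(-1/57211) = I*√167/2 + 1/57211 = 1/57211 + I*√167/2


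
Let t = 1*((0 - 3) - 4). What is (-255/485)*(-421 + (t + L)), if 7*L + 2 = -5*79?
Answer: 173043/679 ≈ 254.85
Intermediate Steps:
t = -7 (t = 1*(-3 - 4) = 1*(-7) = -7)
L = -397/7 (L = -2/7 + (-5*79)/7 = -2/7 + (⅐)*(-395) = -2/7 - 395/7 = -397/7 ≈ -56.714)
(-255/485)*(-421 + (t + L)) = (-255/485)*(-421 + (-7 - 397/7)) = (-255*1/485)*(-421 - 446/7) = -51/97*(-3393/7) = 173043/679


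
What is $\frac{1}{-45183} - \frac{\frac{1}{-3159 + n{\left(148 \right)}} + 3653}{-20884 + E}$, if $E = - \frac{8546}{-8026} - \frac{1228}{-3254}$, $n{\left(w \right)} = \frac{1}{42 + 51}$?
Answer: $\frac{105520369078793356093}{603288865814132181126} \approx 0.17491$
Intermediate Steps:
$n{\left(w \right)} = \frac{1}{93}$
$E = \frac{9416153}{6529151}$ ($E = \left(-8546\right) \left(- \frac{1}{8026}\right) - - \frac{614}{1627} = \frac{4273}{4013} + \frac{614}{1627} = \frac{9416153}{6529151} \approx 1.4422$)
$\frac{1}{-45183} - \frac{\frac{1}{-3159 + n{\left(148 \right)}} + 3653}{-20884 + E} = \frac{1}{-45183} - \frac{\frac{1}{-3159 + \frac{1}{93}} + 3653}{-20884 + \frac{9416153}{6529151}} = - \frac{1}{45183} - \frac{\frac{1}{- \frac{293786}{93}} + 3653}{- \frac{136345373331}{6529151}} = - \frac{1}{45183} - \left(- \frac{93}{293786} + 3653\right) \left(- \frac{6529151}{136345373331}\right) = - \frac{1}{45183} - \frac{1073200165}{293786} \left(- \frac{6529151}{136345373331}\right) = - \frac{1}{45183} - - \frac{7007085930509915}{40056361849421166} = - \frac{1}{45183} + \frac{7007085930509915}{40056361849421166} = \frac{105520369078793356093}{603288865814132181126}$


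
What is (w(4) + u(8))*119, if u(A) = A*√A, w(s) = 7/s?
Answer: 833/4 + 1904*√2 ≈ 2900.9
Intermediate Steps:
u(A) = A^(3/2)
(w(4) + u(8))*119 = (7/4 + 8^(3/2))*119 = (7*(¼) + 16*√2)*119 = (7/4 + 16*√2)*119 = 833/4 + 1904*√2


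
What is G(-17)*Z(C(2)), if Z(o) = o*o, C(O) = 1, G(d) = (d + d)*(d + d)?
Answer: 1156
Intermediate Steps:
G(d) = 4*d**2 (G(d) = (2*d)*(2*d) = 4*d**2)
Z(o) = o**2
G(-17)*Z(C(2)) = (4*(-17)**2)*1**2 = (4*289)*1 = 1156*1 = 1156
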